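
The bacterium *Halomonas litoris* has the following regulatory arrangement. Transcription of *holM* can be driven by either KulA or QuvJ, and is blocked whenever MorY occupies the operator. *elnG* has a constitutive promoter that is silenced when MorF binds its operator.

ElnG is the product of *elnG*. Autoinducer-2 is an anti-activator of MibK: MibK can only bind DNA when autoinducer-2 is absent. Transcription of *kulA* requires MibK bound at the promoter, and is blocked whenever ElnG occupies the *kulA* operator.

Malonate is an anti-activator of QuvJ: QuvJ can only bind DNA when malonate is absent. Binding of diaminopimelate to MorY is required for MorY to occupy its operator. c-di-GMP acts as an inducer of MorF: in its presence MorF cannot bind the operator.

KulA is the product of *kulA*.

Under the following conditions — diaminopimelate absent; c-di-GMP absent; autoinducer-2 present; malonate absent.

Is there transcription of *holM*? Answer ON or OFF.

ON

Diaminopimelate is absent, so MorY is inactive.
Autoinducer-2 is present, so MibK is inactive.
c-di-GMP is absent, so MorF is active.
With repressor MorF bound, *elnG* is not transcribed.
So ElnG is not produced.
Required activator MibK is absent, so *kulA* is not transcribed.
So KulA is not produced.
Malonate is absent, so QuvJ is active.
Activator QuvJ is present, so *holM* is transcribed.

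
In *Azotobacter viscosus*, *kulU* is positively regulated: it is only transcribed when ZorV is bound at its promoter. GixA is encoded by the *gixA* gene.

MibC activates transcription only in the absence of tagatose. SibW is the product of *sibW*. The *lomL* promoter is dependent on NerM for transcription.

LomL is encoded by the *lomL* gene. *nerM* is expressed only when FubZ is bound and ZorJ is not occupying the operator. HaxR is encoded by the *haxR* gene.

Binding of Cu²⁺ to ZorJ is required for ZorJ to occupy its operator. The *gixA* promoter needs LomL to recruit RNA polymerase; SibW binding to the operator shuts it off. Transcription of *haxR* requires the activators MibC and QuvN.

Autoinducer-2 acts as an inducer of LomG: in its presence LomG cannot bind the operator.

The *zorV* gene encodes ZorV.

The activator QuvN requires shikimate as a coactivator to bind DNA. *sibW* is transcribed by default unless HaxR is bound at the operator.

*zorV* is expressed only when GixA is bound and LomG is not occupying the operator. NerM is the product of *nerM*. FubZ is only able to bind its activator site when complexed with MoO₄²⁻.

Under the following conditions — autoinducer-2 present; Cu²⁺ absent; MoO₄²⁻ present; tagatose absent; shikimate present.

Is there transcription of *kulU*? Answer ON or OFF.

ON

Tagatose is absent, so MibC is active.
Shikimate is present, so QuvN is active.
No repressor is bound and MibC and QuvN are active, so *haxR* is transcribed.
So HaxR is produced and active.
With repressor HaxR bound, *sibW* is not transcribed.
So SibW is not produced.
MoO₄²⁻ is present, so FubZ is active.
Cu²⁺ is absent, so ZorJ is inactive.
No repressor is bound and FubZ is active, so *nerM* is transcribed.
So NerM is produced and active.
No repressor is bound and NerM is active, so *lomL* is transcribed.
So LomL is produced and active.
No repressor is bound and LomL is active, so *gixA* is transcribed.
So GixA is produced and active.
Autoinducer-2 is present, so LomG is inactive.
No repressor is bound and GixA is active, so *zorV* is transcribed.
So ZorV is produced and active.
No repressor is bound and ZorV is active, so *kulU* is transcribed.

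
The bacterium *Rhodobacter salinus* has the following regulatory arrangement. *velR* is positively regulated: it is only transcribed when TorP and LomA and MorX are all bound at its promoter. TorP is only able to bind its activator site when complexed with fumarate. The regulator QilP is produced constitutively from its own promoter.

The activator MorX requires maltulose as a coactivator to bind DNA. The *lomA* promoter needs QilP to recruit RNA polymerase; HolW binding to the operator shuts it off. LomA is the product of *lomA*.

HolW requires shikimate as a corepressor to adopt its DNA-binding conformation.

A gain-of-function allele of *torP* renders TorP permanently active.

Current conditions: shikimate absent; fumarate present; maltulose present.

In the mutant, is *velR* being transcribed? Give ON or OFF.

TorP is constitutively active in this strain.
Shikimate is absent, so HolW is inactive.
QilP is produced constitutively and is active.
No repressor is bound and QilP is active, so *lomA* is transcribed.
So LomA is produced and active.
Maltulose is present, so MorX is active.
No repressor is bound and TorP and LomA and MorX are active, so *velR* is transcribed.

ON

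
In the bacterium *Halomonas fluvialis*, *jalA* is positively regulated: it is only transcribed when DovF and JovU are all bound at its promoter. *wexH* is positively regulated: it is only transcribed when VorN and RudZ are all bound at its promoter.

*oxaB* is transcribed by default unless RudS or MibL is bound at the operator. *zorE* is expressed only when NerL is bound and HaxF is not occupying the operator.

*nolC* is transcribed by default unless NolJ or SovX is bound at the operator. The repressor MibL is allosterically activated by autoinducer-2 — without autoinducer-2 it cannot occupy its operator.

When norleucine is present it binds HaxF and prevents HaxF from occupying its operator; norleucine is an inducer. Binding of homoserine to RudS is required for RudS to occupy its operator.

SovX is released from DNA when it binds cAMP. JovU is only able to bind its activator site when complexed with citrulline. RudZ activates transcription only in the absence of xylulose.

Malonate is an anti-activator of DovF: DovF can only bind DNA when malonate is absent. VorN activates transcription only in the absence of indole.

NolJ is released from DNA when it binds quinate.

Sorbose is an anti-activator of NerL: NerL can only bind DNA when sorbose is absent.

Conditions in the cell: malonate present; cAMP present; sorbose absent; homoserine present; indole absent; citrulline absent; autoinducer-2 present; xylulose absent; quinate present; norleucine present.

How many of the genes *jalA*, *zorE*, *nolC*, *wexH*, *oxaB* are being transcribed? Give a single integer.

Malonate is present, so DovF is inactive.
Citrulline is absent, so JovU is inactive.
Required activator DovF is absent, so *jalA* is not transcribed.
→ *jalA* is OFF.
Norleucine is present, so HaxF is inactive.
Sorbose is absent, so NerL is active.
No repressor is bound and NerL is active, so *zorE* is transcribed.
→ *zorE* is ON.
Quinate is present, so NolJ is inactive.
cAMP is present, so SovX is inactive.
With no repressor bound, *nolC* is transcribed.
→ *nolC* is ON.
Indole is absent, so VorN is active.
Xylulose is absent, so RudZ is active.
No repressor is bound and VorN and RudZ are active, so *wexH* is transcribed.
→ *wexH* is ON.
Homoserine is present, so RudS is active.
Autoinducer-2 is present, so MibL is active.
With repressor RudS bound, *oxaB* is not transcribed.
→ *oxaB* is OFF.
3 of the 5 genes are transcribed.

3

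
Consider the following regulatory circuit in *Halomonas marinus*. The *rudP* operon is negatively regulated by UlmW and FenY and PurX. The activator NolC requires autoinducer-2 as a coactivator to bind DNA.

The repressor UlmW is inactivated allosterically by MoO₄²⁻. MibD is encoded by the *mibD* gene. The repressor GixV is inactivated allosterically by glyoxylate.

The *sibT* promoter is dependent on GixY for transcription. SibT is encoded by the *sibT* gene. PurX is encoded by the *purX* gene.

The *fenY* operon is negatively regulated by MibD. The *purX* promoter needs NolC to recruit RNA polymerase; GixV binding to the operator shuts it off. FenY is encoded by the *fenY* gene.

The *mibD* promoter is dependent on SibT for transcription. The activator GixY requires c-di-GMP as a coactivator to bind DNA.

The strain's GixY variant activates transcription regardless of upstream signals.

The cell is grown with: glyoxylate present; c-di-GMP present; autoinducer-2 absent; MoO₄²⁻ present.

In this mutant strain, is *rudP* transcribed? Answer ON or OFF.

ON

MoO₄²⁻ is present, so UlmW is inactive.
GixY is constitutively active in this strain.
No repressor is bound and GixY is active, so *sibT* is transcribed.
So SibT is produced and active.
No repressor is bound and SibT is active, so *mibD* is transcribed.
So MibD is produced and active.
With repressor MibD bound, *fenY* is not transcribed.
So FenY is not produced.
Glyoxylate is present, so GixV is inactive.
Autoinducer-2 is absent, so NolC is inactive.
Required activator NolC is absent, so *purX* is not transcribed.
So PurX is not produced.
With no repressor bound, *rudP* is transcribed.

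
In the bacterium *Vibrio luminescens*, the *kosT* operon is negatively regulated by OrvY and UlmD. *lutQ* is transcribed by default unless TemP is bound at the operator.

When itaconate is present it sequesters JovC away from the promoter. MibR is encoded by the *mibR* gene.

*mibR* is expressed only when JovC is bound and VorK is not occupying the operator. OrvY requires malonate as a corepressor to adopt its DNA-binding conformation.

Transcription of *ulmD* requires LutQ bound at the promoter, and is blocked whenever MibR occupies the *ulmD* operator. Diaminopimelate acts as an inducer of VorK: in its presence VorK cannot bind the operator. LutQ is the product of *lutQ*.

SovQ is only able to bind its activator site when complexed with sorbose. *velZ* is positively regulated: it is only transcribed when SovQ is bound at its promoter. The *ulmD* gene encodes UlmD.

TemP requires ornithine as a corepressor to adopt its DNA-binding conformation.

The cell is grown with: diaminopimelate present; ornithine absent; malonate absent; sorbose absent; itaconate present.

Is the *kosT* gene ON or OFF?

Malonate is absent, so OrvY is inactive.
Itaconate is present, so JovC is inactive.
Diaminopimelate is present, so VorK is inactive.
Required activator JovC is absent, so *mibR* is not transcribed.
So MibR is not produced.
Ornithine is absent, so TemP is inactive.
With no repressor bound, *lutQ* is transcribed.
So LutQ is produced and active.
No repressor is bound and LutQ is active, so *ulmD* is transcribed.
So UlmD is produced and active.
With repressor UlmD bound, *kosT* is not transcribed.

OFF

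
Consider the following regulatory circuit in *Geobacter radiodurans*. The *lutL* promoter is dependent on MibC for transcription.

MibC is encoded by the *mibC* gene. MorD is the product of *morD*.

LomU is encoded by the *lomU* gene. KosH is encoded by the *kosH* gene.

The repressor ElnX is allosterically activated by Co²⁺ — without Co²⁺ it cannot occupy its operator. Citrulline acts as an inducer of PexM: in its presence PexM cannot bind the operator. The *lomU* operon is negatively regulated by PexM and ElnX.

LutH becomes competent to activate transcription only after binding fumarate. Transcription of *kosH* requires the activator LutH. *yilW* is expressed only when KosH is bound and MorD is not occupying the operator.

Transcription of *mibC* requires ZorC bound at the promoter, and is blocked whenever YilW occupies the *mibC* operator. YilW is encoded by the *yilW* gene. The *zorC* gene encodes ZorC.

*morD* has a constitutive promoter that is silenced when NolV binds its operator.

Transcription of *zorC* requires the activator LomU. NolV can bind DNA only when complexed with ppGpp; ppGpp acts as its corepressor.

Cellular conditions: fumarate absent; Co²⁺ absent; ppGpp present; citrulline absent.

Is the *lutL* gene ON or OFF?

Citrulline is absent, so PexM is active.
Co²⁺ is absent, so ElnX is inactive.
With repressor PexM bound, *lomU* is not transcribed.
So LomU is not produced.
Required activator LomU is absent, so *zorC* is not transcribed.
So ZorC is not produced.
ppGpp is present, so NolV is active.
With repressor NolV bound, *morD* is not transcribed.
So MorD is not produced.
Fumarate is absent, so LutH is inactive.
Required activator LutH is absent, so *kosH* is not transcribed.
So KosH is not produced.
Required activator KosH is absent, so *yilW* is not transcribed.
So YilW is not produced.
Required activator ZorC is absent, so *mibC* is not transcribed.
So MibC is not produced.
Required activator MibC is absent, so *lutL* is not transcribed.

OFF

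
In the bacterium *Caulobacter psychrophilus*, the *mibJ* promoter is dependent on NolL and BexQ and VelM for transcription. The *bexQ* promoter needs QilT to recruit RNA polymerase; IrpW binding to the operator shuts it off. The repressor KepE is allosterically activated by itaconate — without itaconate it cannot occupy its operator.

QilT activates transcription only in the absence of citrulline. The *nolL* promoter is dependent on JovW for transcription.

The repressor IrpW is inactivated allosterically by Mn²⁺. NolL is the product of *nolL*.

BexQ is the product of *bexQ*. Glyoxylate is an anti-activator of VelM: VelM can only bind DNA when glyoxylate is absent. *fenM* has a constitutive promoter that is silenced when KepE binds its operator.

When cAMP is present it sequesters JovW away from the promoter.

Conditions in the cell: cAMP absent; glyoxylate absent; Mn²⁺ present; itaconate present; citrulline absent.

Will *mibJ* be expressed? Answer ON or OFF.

cAMP is absent, so JovW is active.
No repressor is bound and JovW is active, so *nolL* is transcribed.
So NolL is produced and active.
Mn²⁺ is present, so IrpW is inactive.
Citrulline is absent, so QilT is active.
No repressor is bound and QilT is active, so *bexQ* is transcribed.
So BexQ is produced and active.
Glyoxylate is absent, so VelM is active.
No repressor is bound and NolL and BexQ and VelM are active, so *mibJ* is transcribed.

ON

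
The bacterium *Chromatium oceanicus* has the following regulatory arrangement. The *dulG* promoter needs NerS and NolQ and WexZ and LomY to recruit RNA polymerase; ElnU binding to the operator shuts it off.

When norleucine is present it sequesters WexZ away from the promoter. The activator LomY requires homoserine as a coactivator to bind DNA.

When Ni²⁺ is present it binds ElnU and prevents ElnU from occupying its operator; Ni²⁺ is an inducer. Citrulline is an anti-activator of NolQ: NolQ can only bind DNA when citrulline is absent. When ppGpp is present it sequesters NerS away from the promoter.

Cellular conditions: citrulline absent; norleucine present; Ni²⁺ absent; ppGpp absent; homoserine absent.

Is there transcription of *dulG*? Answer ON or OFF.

OFF

ppGpp is absent, so NerS is active.
Citrulline is absent, so NolQ is active.
Ni²⁺ is absent, so ElnU is active.
Norleucine is present, so WexZ is inactive.
Homoserine is absent, so LomY is inactive.
With repressor ElnU bound, *dulG* is not transcribed.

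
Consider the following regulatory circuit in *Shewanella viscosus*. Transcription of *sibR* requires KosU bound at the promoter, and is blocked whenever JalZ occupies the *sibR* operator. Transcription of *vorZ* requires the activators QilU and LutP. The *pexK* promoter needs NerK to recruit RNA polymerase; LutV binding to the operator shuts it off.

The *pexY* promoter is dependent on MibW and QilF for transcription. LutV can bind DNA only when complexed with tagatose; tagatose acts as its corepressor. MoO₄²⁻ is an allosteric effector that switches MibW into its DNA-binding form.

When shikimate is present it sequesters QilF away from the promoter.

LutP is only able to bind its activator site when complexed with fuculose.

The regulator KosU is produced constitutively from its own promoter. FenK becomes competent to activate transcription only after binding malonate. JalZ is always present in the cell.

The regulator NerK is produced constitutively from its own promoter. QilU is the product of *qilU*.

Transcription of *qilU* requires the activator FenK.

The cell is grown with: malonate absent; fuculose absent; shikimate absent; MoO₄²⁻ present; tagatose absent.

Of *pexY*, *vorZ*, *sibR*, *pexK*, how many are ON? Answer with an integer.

MoO₄²⁻ is present, so MibW is active.
Shikimate is absent, so QilF is active.
No repressor is bound and MibW and QilF are active, so *pexY* is transcribed.
→ *pexY* is ON.
Malonate is absent, so FenK is inactive.
Required activator FenK is absent, so *qilU* is not transcribed.
So QilU is not produced.
Fuculose is absent, so LutP is inactive.
Required activator QilU is absent, so *vorZ* is not transcribed.
→ *vorZ* is OFF.
KosU is produced constitutively and is active.
JalZ is produced constitutively and is active.
With repressor JalZ bound, *sibR* is not transcribed.
→ *sibR* is OFF.
Tagatose is absent, so LutV is inactive.
NerK is produced constitutively and is active.
No repressor is bound and NerK is active, so *pexK* is transcribed.
→ *pexK* is ON.
2 of the 4 genes are transcribed.

2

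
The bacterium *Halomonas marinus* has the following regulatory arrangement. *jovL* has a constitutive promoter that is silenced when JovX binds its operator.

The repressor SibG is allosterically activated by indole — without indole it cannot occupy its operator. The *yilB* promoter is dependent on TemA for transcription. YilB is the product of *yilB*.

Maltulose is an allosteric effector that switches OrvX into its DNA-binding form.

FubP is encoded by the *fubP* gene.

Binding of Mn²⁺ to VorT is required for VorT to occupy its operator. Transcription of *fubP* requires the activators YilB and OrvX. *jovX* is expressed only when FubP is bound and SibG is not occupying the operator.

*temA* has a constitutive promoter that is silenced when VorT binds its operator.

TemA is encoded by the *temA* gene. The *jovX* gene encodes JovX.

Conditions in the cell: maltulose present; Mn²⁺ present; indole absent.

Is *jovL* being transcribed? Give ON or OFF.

ON

Mn²⁺ is present, so VorT is active.
With repressor VorT bound, *temA* is not transcribed.
So TemA is not produced.
Required activator TemA is absent, so *yilB* is not transcribed.
So YilB is not produced.
Maltulose is present, so OrvX is active.
Required activator YilB is absent, so *fubP* is not transcribed.
So FubP is not produced.
Indole is absent, so SibG is inactive.
Required activator FubP is absent, so *jovX* is not transcribed.
So JovX is not produced.
With no repressor bound, *jovL* is transcribed.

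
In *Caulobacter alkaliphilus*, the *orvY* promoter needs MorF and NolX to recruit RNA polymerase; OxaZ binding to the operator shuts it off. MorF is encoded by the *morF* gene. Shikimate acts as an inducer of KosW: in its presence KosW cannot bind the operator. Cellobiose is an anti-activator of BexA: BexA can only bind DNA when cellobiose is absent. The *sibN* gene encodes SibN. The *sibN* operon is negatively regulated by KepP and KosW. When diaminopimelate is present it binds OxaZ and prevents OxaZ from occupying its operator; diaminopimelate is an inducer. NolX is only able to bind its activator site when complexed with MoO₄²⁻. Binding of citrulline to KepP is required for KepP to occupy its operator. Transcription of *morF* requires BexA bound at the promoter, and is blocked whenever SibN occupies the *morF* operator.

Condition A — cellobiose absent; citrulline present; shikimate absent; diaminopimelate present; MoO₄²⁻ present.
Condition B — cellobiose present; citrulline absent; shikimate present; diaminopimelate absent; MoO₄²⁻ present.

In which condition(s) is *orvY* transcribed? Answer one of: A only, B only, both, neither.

Condition A:
Cellobiose is absent, so BexA is active.
Citrulline is present, so KepP is active.
Shikimate is absent, so KosW is active.
With repressor KepP bound, *sibN* is not transcribed.
So SibN is not produced.
No repressor is bound and BexA is active, so *morF* is transcribed.
So MorF is produced and active.
Diaminopimelate is present, so OxaZ is inactive.
MoO₄²⁻ is present, so NolX is active.
No repressor is bound and MorF and NolX are active, so *orvY* is transcribed.
→ *orvY* is ON in A.
Condition B:
Cellobiose is present, so BexA is inactive.
Citrulline is absent, so KepP is inactive.
Shikimate is present, so KosW is inactive.
With no repressor bound, *sibN* is transcribed.
So SibN is produced and active.
With repressor SibN bound, *morF* is not transcribed.
So MorF is not produced.
Diaminopimelate is absent, so OxaZ is active.
MoO₄²⁻ is present, so NolX is active.
With repressor OxaZ bound, *orvY* is not transcribed.
→ *orvY* is OFF in B.

A only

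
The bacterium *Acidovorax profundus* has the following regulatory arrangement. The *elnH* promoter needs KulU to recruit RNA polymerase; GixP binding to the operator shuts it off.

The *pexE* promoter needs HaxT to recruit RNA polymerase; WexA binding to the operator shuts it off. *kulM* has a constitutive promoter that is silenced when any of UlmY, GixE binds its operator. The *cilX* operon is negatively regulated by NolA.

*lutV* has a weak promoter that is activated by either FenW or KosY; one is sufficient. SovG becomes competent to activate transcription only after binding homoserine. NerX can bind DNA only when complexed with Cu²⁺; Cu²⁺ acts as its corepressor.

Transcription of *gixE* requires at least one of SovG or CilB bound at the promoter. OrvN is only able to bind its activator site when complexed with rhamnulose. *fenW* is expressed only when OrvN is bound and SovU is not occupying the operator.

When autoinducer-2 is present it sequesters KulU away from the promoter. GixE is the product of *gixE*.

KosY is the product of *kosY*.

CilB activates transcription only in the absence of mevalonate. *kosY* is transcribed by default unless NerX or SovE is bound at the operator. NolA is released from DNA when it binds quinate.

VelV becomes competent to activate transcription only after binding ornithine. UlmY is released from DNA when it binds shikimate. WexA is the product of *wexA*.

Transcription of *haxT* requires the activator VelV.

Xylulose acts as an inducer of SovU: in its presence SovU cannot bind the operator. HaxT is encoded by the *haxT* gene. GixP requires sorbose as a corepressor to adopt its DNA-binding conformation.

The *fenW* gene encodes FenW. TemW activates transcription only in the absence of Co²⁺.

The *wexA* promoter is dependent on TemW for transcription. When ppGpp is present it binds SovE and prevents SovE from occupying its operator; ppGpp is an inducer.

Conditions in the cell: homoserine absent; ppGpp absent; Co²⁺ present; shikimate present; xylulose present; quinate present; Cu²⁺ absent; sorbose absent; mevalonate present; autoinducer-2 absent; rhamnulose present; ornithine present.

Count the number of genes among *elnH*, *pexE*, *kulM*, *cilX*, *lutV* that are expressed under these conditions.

Sorbose is absent, so GixP is inactive.
Autoinducer-2 is absent, so KulU is active.
No repressor is bound and KulU is active, so *elnH* is transcribed.
→ *elnH* is ON.
Ornithine is present, so VelV is active.
No repressor is bound and VelV is active, so *haxT* is transcribed.
So HaxT is produced and active.
Co²⁺ is present, so TemW is inactive.
Required activator TemW is absent, so *wexA* is not transcribed.
So WexA is not produced.
No repressor is bound and HaxT is active, so *pexE* is transcribed.
→ *pexE* is ON.
Shikimate is present, so UlmY is inactive.
Homoserine is absent, so SovG is inactive.
Mevalonate is present, so CilB is inactive.
No activator is available at the *gixE* promoter, so *gixE* is not transcribed.
So GixE is not produced.
With no repressor bound, *kulM* is transcribed.
→ *kulM* is ON.
Quinate is present, so NolA is inactive.
With no repressor bound, *cilX* is transcribed.
→ *cilX* is ON.
Rhamnulose is present, so OrvN is active.
Xylulose is present, so SovU is inactive.
No repressor is bound and OrvN is active, so *fenW* is transcribed.
So FenW is produced and active.
Cu²⁺ is absent, so NerX is inactive.
ppGpp is absent, so SovE is active.
With repressor SovE bound, *kosY* is not transcribed.
So KosY is not produced.
Activator FenW is present, so *lutV* is transcribed.
→ *lutV* is ON.
5 of the 5 genes are transcribed.

5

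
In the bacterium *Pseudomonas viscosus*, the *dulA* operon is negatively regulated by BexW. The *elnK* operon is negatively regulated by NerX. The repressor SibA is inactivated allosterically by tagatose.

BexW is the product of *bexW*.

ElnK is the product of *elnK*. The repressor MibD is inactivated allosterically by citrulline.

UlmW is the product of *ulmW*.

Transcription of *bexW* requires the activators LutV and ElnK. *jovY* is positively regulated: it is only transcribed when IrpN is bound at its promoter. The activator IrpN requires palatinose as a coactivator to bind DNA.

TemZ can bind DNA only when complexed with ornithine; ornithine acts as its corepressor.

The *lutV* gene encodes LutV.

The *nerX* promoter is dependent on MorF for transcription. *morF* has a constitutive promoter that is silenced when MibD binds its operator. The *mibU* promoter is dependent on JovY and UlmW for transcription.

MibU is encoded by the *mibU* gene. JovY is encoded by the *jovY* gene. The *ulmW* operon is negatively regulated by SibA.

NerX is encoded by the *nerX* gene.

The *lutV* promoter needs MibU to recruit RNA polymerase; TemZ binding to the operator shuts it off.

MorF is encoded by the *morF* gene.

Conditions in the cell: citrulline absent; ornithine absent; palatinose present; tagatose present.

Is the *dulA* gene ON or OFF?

Palatinose is present, so IrpN is active.
No repressor is bound and IrpN is active, so *jovY* is transcribed.
So JovY is produced and active.
Tagatose is present, so SibA is inactive.
With no repressor bound, *ulmW* is transcribed.
So UlmW is produced and active.
No repressor is bound and JovY and UlmW are active, so *mibU* is transcribed.
So MibU is produced and active.
Ornithine is absent, so TemZ is inactive.
No repressor is bound and MibU is active, so *lutV* is transcribed.
So LutV is produced and active.
Citrulline is absent, so MibD is active.
With repressor MibD bound, *morF* is not transcribed.
So MorF is not produced.
Required activator MorF is absent, so *nerX* is not transcribed.
So NerX is not produced.
With no repressor bound, *elnK* is transcribed.
So ElnK is produced and active.
No repressor is bound and LutV and ElnK are active, so *bexW* is transcribed.
So BexW is produced and active.
With repressor BexW bound, *dulA* is not transcribed.

OFF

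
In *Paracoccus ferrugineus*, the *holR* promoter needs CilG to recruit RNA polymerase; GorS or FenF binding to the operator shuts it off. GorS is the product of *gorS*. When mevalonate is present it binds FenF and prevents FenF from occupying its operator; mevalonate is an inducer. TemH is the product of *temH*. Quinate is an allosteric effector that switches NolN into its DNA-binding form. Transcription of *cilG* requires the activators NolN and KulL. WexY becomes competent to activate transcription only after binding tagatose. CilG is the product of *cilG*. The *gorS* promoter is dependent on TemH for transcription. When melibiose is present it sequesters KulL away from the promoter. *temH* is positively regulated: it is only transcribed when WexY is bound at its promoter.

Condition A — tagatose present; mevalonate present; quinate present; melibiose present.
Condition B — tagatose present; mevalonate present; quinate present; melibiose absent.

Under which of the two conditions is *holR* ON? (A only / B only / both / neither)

Condition A:
Tagatose is present, so WexY is active.
No repressor is bound and WexY is active, so *temH* is transcribed.
So TemH is produced and active.
No repressor is bound and TemH is active, so *gorS* is transcribed.
So GorS is produced and active.
Mevalonate is present, so FenF is inactive.
Quinate is present, so NolN is active.
Melibiose is present, so KulL is inactive.
Required activator KulL is absent, so *cilG* is not transcribed.
So CilG is not produced.
With repressor GorS bound, *holR* is not transcribed.
→ *holR* is OFF in A.
Condition B:
Tagatose is present, so WexY is active.
No repressor is bound and WexY is active, so *temH* is transcribed.
So TemH is produced and active.
No repressor is bound and TemH is active, so *gorS* is transcribed.
So GorS is produced and active.
Mevalonate is present, so FenF is inactive.
Quinate is present, so NolN is active.
Melibiose is absent, so KulL is active.
No repressor is bound and NolN and KulL are active, so *cilG* is transcribed.
So CilG is produced and active.
With repressor GorS bound, *holR* is not transcribed.
→ *holR* is OFF in B.

neither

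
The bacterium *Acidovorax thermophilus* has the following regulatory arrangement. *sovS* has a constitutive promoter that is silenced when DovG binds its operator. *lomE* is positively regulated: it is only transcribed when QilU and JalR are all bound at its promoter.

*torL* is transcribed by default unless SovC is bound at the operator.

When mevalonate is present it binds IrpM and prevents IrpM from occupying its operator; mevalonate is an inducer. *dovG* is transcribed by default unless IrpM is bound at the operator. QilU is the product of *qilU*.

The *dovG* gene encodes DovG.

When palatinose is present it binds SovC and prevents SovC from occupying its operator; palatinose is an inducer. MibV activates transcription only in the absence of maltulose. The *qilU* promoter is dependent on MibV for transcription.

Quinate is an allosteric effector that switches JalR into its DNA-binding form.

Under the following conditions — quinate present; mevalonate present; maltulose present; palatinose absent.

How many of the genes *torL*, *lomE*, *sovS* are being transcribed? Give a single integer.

Palatinose is absent, so SovC is active.
With repressor SovC bound, *torL* is not transcribed.
→ *torL* is OFF.
Maltulose is present, so MibV is inactive.
Required activator MibV is absent, so *qilU* is not transcribed.
So QilU is not produced.
Quinate is present, so JalR is active.
Required activator QilU is absent, so *lomE* is not transcribed.
→ *lomE* is OFF.
Mevalonate is present, so IrpM is inactive.
With no repressor bound, *dovG* is transcribed.
So DovG is produced and active.
With repressor DovG bound, *sovS* is not transcribed.
→ *sovS* is OFF.
0 of the 3 genes are transcribed.

0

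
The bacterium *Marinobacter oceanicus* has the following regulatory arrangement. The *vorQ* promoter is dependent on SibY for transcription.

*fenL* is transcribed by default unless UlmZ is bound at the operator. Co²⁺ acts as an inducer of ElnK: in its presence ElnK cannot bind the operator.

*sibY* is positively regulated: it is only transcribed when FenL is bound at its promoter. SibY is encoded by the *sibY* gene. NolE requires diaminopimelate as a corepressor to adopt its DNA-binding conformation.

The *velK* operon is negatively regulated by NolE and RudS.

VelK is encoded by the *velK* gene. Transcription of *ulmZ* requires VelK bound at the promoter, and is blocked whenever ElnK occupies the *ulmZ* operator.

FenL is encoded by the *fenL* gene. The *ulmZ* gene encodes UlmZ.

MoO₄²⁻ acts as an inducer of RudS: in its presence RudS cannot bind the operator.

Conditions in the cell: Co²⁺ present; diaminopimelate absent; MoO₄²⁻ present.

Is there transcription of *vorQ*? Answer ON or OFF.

Diaminopimelate is absent, so NolE is inactive.
MoO₄²⁻ is present, so RudS is inactive.
With no repressor bound, *velK* is transcribed.
So VelK is produced and active.
Co²⁺ is present, so ElnK is inactive.
No repressor is bound and VelK is active, so *ulmZ* is transcribed.
So UlmZ is produced and active.
With repressor UlmZ bound, *fenL* is not transcribed.
So FenL is not produced.
Required activator FenL is absent, so *sibY* is not transcribed.
So SibY is not produced.
Required activator SibY is absent, so *vorQ* is not transcribed.

OFF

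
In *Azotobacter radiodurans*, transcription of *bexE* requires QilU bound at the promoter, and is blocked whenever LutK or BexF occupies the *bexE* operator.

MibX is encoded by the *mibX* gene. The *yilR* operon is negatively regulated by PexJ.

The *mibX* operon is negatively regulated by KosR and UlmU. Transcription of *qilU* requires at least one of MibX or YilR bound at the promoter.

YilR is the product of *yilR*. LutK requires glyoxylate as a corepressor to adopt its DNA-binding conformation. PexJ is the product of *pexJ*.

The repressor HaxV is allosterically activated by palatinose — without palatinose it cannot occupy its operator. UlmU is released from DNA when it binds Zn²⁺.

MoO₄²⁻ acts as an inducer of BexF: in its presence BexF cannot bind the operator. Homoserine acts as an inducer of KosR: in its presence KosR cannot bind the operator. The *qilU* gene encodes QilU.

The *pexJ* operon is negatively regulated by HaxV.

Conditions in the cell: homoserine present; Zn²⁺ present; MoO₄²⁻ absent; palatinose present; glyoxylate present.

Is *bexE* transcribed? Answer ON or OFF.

OFF

Homoserine is present, so KosR is inactive.
Zn²⁺ is present, so UlmU is inactive.
With no repressor bound, *mibX* is transcribed.
So MibX is produced and active.
Palatinose is present, so HaxV is active.
With repressor HaxV bound, *pexJ* is not transcribed.
So PexJ is not produced.
With no repressor bound, *yilR* is transcribed.
So YilR is produced and active.
Activator MibX is present, so *qilU* is transcribed.
So QilU is produced and active.
Glyoxylate is present, so LutK is active.
MoO₄²⁻ is absent, so BexF is active.
With repressor LutK bound, *bexE* is not transcribed.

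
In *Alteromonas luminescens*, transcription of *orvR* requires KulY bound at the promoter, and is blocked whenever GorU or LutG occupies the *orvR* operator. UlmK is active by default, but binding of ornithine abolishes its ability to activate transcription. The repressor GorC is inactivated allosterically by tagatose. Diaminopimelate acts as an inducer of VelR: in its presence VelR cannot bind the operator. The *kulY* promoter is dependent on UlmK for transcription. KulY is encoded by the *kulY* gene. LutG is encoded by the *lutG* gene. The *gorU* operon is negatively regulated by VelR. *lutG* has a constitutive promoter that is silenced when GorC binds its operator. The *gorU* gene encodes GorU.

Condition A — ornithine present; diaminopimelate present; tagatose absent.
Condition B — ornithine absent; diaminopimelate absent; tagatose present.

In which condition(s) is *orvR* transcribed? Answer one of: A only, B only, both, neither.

neither

Condition A:
Ornithine is present, so UlmK is inactive.
Required activator UlmK is absent, so *kulY* is not transcribed.
So KulY is not produced.
Diaminopimelate is present, so VelR is inactive.
With no repressor bound, *gorU* is transcribed.
So GorU is produced and active.
Tagatose is absent, so GorC is active.
With repressor GorC bound, *lutG* is not transcribed.
So LutG is not produced.
With repressor GorU bound, *orvR* is not transcribed.
→ *orvR* is OFF in A.
Condition B:
Ornithine is absent, so UlmK is active.
No repressor is bound and UlmK is active, so *kulY* is transcribed.
So KulY is produced and active.
Diaminopimelate is absent, so VelR is active.
With repressor VelR bound, *gorU* is not transcribed.
So GorU is not produced.
Tagatose is present, so GorC is inactive.
With no repressor bound, *lutG* is transcribed.
So LutG is produced and active.
With repressor LutG bound, *orvR* is not transcribed.
→ *orvR* is OFF in B.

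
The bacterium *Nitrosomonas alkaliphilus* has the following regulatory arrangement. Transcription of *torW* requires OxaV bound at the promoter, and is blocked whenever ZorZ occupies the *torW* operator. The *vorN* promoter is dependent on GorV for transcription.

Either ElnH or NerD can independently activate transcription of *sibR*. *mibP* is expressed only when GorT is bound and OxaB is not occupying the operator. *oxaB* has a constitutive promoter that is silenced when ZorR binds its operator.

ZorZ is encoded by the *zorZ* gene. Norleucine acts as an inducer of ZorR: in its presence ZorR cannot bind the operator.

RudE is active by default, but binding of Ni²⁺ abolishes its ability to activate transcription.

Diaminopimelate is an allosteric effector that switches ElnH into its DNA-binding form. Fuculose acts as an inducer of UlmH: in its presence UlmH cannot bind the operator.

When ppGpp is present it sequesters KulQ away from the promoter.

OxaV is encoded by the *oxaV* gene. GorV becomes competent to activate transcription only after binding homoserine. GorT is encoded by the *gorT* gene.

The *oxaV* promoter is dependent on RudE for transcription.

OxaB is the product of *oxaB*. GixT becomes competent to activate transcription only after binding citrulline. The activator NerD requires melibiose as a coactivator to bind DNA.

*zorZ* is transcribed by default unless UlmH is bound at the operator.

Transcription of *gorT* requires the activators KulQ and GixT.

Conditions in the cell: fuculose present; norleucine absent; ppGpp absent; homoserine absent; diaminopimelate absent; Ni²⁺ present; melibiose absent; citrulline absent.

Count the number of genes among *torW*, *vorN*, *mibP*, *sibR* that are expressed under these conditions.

0

Ni²⁺ is present, so RudE is inactive.
Required activator RudE is absent, so *oxaV* is not transcribed.
So OxaV is not produced.
Fuculose is present, so UlmH is inactive.
With no repressor bound, *zorZ* is transcribed.
So ZorZ is produced and active.
With repressor ZorZ bound, *torW* is not transcribed.
→ *torW* is OFF.
Homoserine is absent, so GorV is inactive.
Required activator GorV is absent, so *vorN* is not transcribed.
→ *vorN* is OFF.
Norleucine is absent, so ZorR is active.
With repressor ZorR bound, *oxaB* is not transcribed.
So OxaB is not produced.
ppGpp is absent, so KulQ is active.
Citrulline is absent, so GixT is inactive.
Required activator GixT is absent, so *gorT* is not transcribed.
So GorT is not produced.
Required activator GorT is absent, so *mibP* is not transcribed.
→ *mibP* is OFF.
Diaminopimelate is absent, so ElnH is inactive.
Melibiose is absent, so NerD is inactive.
No activator is available at the *sibR* promoter, so *sibR* is not transcribed.
→ *sibR* is OFF.
0 of the 4 genes are transcribed.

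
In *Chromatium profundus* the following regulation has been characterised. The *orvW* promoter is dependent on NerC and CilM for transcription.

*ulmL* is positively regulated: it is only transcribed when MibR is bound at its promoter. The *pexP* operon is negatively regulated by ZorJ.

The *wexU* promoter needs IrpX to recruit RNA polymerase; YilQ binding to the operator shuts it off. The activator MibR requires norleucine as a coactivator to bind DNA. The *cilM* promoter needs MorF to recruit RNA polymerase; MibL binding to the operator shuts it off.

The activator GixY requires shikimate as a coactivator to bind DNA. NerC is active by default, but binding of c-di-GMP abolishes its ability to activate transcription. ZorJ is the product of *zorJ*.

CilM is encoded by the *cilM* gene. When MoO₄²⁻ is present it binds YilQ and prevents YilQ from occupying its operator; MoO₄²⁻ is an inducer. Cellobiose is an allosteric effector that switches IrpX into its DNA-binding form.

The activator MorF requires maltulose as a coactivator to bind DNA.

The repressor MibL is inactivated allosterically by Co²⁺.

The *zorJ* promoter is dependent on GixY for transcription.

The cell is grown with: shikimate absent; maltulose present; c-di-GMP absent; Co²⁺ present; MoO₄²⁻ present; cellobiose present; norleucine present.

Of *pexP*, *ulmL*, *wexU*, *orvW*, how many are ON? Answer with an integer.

Shikimate is absent, so GixY is inactive.
Required activator GixY is absent, so *zorJ* is not transcribed.
So ZorJ is not produced.
With no repressor bound, *pexP* is transcribed.
→ *pexP* is ON.
Norleucine is present, so MibR is active.
No repressor is bound and MibR is active, so *ulmL* is transcribed.
→ *ulmL* is ON.
Cellobiose is present, so IrpX is active.
MoO₄²⁻ is present, so YilQ is inactive.
No repressor is bound and IrpX is active, so *wexU* is transcribed.
→ *wexU* is ON.
c-di-GMP is absent, so NerC is active.
Maltulose is present, so MorF is active.
Co²⁺ is present, so MibL is inactive.
No repressor is bound and MorF is active, so *cilM* is transcribed.
So CilM is produced and active.
No repressor is bound and NerC and CilM are active, so *orvW* is transcribed.
→ *orvW* is ON.
4 of the 4 genes are transcribed.

4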